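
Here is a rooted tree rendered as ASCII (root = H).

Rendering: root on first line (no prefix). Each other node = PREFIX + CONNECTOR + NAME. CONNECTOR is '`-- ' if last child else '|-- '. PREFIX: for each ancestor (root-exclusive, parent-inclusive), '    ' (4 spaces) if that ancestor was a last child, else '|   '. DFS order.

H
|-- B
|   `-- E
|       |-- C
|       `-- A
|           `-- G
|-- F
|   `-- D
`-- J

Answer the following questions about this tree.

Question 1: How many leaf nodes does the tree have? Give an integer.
Answer: 4

Derivation:
Leaves (nodes with no children): C, D, G, J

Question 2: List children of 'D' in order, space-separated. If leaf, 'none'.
Node D's children (from adjacency): (leaf)

Answer: none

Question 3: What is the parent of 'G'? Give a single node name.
Scan adjacency: G appears as child of A

Answer: A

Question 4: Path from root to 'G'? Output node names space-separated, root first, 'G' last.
Answer: H B E A G

Derivation:
Walk down from root: H -> B -> E -> A -> G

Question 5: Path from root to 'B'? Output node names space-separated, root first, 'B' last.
Answer: H B

Derivation:
Walk down from root: H -> B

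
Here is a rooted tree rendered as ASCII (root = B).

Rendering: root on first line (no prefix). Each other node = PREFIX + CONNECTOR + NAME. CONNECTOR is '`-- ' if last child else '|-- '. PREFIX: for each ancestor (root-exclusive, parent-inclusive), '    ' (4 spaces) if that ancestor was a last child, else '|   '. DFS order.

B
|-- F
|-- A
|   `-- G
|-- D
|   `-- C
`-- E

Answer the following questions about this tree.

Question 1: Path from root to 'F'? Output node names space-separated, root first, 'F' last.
Walk down from root: B -> F

Answer: B F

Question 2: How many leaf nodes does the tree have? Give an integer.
Leaves (nodes with no children): C, E, F, G

Answer: 4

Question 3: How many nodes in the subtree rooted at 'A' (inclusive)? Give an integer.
Answer: 2

Derivation:
Subtree rooted at A contains: A, G
Count = 2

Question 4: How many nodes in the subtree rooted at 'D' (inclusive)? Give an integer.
Answer: 2

Derivation:
Subtree rooted at D contains: C, D
Count = 2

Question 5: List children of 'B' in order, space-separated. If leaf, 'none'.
Node B's children (from adjacency): F, A, D, E

Answer: F A D E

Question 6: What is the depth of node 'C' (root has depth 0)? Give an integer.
Answer: 2

Derivation:
Path from root to C: B -> D -> C
Depth = number of edges = 2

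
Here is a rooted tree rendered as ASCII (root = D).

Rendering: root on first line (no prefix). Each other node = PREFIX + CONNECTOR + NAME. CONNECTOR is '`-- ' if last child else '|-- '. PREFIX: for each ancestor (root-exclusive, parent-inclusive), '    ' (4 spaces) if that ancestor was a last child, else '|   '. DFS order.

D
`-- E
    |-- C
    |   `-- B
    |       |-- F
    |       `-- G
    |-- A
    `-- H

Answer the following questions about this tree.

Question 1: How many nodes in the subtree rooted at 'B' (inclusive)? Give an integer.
Subtree rooted at B contains: B, F, G
Count = 3

Answer: 3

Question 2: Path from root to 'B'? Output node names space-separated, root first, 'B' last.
Walk down from root: D -> E -> C -> B

Answer: D E C B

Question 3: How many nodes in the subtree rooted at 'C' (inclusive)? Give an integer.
Subtree rooted at C contains: B, C, F, G
Count = 4

Answer: 4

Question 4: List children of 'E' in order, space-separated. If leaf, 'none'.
Answer: C A H

Derivation:
Node E's children (from adjacency): C, A, H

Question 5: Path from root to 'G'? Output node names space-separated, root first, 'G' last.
Answer: D E C B G

Derivation:
Walk down from root: D -> E -> C -> B -> G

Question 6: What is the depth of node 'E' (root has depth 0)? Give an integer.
Answer: 1

Derivation:
Path from root to E: D -> E
Depth = number of edges = 1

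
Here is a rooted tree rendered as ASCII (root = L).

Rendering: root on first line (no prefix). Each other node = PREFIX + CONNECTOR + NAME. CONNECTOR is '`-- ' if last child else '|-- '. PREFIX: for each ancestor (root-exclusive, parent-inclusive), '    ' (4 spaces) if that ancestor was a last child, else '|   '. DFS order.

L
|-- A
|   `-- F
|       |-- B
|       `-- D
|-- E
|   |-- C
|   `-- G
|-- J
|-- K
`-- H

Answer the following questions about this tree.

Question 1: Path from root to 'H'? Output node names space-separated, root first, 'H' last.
Answer: L H

Derivation:
Walk down from root: L -> H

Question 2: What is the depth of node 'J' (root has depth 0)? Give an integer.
Answer: 1

Derivation:
Path from root to J: L -> J
Depth = number of edges = 1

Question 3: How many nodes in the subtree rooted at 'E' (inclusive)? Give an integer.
Answer: 3

Derivation:
Subtree rooted at E contains: C, E, G
Count = 3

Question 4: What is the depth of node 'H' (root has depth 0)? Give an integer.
Path from root to H: L -> H
Depth = number of edges = 1

Answer: 1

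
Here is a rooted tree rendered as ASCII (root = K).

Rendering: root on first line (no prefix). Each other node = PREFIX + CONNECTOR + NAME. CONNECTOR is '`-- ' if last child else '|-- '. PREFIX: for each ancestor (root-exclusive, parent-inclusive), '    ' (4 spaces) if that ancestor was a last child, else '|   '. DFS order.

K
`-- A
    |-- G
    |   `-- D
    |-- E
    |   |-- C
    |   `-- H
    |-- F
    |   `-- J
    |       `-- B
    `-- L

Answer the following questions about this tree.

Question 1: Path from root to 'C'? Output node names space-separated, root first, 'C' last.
Answer: K A E C

Derivation:
Walk down from root: K -> A -> E -> C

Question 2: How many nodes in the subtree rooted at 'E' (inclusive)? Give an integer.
Answer: 3

Derivation:
Subtree rooted at E contains: C, E, H
Count = 3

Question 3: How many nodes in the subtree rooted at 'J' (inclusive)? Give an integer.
Subtree rooted at J contains: B, J
Count = 2

Answer: 2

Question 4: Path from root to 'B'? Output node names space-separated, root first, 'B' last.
Answer: K A F J B

Derivation:
Walk down from root: K -> A -> F -> J -> B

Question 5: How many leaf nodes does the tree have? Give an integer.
Leaves (nodes with no children): B, C, D, H, L

Answer: 5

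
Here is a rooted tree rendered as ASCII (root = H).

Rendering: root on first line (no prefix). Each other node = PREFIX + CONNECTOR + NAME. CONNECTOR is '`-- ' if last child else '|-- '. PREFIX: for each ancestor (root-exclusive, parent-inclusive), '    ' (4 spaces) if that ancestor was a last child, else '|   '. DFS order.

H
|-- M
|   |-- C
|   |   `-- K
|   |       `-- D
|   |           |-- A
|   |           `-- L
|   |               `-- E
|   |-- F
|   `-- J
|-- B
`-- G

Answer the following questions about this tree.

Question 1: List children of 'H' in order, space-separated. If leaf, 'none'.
Answer: M B G

Derivation:
Node H's children (from adjacency): M, B, G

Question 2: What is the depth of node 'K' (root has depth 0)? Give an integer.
Path from root to K: H -> M -> C -> K
Depth = number of edges = 3

Answer: 3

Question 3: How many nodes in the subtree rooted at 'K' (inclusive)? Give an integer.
Subtree rooted at K contains: A, D, E, K, L
Count = 5

Answer: 5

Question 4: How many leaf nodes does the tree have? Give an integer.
Leaves (nodes with no children): A, B, E, F, G, J

Answer: 6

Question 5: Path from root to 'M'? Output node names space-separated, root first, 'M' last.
Answer: H M

Derivation:
Walk down from root: H -> M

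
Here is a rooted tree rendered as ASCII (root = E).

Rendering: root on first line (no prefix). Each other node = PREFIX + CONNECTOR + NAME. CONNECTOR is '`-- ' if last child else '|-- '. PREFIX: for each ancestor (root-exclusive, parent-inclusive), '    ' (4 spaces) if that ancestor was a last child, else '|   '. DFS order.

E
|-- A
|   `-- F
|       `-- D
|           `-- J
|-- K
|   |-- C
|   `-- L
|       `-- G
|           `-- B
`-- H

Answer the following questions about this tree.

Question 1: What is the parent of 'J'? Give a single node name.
Answer: D

Derivation:
Scan adjacency: J appears as child of D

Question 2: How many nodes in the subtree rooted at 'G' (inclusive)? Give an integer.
Answer: 2

Derivation:
Subtree rooted at G contains: B, G
Count = 2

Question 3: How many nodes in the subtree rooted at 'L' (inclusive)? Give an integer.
Answer: 3

Derivation:
Subtree rooted at L contains: B, G, L
Count = 3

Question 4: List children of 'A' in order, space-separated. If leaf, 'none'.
Answer: F

Derivation:
Node A's children (from adjacency): F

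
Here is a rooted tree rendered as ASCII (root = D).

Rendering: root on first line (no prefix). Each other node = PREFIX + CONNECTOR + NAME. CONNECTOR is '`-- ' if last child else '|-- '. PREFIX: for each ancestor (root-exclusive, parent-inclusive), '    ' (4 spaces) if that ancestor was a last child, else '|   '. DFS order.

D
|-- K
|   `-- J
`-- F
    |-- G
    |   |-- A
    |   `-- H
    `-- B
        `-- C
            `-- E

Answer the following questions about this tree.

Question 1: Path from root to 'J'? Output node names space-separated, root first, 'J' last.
Answer: D K J

Derivation:
Walk down from root: D -> K -> J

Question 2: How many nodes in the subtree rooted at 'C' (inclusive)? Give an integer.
Answer: 2

Derivation:
Subtree rooted at C contains: C, E
Count = 2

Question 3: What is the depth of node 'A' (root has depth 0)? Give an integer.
Answer: 3

Derivation:
Path from root to A: D -> F -> G -> A
Depth = number of edges = 3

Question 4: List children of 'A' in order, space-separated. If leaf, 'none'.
Node A's children (from adjacency): (leaf)

Answer: none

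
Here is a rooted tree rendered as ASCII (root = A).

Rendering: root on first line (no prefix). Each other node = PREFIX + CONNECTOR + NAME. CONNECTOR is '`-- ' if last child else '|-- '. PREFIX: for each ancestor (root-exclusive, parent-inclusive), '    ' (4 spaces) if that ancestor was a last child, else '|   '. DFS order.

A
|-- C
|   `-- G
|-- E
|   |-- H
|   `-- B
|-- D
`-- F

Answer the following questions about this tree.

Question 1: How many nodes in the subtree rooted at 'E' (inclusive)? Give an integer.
Subtree rooted at E contains: B, E, H
Count = 3

Answer: 3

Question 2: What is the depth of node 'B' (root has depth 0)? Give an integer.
Answer: 2

Derivation:
Path from root to B: A -> E -> B
Depth = number of edges = 2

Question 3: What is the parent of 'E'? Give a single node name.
Scan adjacency: E appears as child of A

Answer: A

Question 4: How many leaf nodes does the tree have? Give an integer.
Leaves (nodes with no children): B, D, F, G, H

Answer: 5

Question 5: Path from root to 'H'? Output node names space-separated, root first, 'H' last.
Answer: A E H

Derivation:
Walk down from root: A -> E -> H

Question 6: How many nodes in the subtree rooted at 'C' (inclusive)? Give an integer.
Subtree rooted at C contains: C, G
Count = 2

Answer: 2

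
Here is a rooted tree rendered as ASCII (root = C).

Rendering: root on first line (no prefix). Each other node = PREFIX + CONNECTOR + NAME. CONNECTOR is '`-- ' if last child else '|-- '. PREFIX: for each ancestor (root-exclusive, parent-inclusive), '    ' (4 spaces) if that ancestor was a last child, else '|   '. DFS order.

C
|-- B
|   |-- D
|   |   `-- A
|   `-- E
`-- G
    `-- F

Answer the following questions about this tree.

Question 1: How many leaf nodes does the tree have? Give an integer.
Answer: 3

Derivation:
Leaves (nodes with no children): A, E, F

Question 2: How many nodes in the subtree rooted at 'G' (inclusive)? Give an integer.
Subtree rooted at G contains: F, G
Count = 2

Answer: 2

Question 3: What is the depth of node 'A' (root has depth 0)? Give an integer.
Answer: 3

Derivation:
Path from root to A: C -> B -> D -> A
Depth = number of edges = 3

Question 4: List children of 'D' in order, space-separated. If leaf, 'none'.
Answer: A

Derivation:
Node D's children (from adjacency): A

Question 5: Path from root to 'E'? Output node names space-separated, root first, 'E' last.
Walk down from root: C -> B -> E

Answer: C B E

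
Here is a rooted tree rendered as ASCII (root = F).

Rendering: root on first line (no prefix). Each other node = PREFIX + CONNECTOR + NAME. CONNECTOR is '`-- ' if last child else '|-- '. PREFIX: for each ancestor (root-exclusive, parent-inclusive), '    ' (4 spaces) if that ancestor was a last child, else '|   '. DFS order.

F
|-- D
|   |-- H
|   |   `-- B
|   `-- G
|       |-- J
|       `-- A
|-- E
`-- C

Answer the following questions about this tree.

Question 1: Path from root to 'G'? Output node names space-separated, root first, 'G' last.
Walk down from root: F -> D -> G

Answer: F D G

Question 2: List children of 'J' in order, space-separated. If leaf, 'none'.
Answer: none

Derivation:
Node J's children (from adjacency): (leaf)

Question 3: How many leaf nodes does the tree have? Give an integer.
Leaves (nodes with no children): A, B, C, E, J

Answer: 5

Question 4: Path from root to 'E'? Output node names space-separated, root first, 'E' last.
Walk down from root: F -> E

Answer: F E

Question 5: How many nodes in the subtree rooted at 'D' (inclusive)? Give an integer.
Answer: 6

Derivation:
Subtree rooted at D contains: A, B, D, G, H, J
Count = 6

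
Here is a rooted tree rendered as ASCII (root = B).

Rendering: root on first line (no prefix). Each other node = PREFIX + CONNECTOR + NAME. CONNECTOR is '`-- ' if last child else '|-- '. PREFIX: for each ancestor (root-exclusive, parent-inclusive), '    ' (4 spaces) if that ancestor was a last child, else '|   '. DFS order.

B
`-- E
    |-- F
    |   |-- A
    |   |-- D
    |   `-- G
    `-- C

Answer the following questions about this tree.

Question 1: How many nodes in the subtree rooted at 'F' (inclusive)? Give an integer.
Subtree rooted at F contains: A, D, F, G
Count = 4

Answer: 4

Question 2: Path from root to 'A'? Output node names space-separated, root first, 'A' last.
Answer: B E F A

Derivation:
Walk down from root: B -> E -> F -> A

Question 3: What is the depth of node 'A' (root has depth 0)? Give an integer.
Answer: 3

Derivation:
Path from root to A: B -> E -> F -> A
Depth = number of edges = 3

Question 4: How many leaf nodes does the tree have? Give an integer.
Leaves (nodes with no children): A, C, D, G

Answer: 4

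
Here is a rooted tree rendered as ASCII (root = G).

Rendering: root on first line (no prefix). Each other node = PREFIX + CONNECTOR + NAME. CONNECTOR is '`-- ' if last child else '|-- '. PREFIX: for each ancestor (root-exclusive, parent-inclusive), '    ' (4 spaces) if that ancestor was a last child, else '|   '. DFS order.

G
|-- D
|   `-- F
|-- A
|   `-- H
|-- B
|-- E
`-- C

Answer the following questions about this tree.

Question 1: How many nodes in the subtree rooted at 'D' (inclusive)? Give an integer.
Answer: 2

Derivation:
Subtree rooted at D contains: D, F
Count = 2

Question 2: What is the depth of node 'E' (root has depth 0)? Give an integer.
Path from root to E: G -> E
Depth = number of edges = 1

Answer: 1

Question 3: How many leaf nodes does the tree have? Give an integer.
Answer: 5

Derivation:
Leaves (nodes with no children): B, C, E, F, H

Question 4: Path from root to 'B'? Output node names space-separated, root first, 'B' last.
Answer: G B

Derivation:
Walk down from root: G -> B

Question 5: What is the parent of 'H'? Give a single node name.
Scan adjacency: H appears as child of A

Answer: A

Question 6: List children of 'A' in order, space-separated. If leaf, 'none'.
Node A's children (from adjacency): H

Answer: H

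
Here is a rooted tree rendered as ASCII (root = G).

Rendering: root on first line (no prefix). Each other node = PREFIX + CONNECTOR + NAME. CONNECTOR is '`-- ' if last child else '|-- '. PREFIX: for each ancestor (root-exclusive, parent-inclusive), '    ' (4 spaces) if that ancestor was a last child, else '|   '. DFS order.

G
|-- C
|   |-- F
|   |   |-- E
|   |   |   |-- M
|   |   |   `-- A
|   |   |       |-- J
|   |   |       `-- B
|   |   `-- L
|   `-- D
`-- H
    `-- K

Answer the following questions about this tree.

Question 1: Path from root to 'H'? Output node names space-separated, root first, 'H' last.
Walk down from root: G -> H

Answer: G H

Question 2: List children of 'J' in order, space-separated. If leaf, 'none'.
Node J's children (from adjacency): (leaf)

Answer: none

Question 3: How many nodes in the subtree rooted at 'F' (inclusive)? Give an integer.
Subtree rooted at F contains: A, B, E, F, J, L, M
Count = 7

Answer: 7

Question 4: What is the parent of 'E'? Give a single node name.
Answer: F

Derivation:
Scan adjacency: E appears as child of F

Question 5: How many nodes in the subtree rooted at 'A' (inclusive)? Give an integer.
Subtree rooted at A contains: A, B, J
Count = 3

Answer: 3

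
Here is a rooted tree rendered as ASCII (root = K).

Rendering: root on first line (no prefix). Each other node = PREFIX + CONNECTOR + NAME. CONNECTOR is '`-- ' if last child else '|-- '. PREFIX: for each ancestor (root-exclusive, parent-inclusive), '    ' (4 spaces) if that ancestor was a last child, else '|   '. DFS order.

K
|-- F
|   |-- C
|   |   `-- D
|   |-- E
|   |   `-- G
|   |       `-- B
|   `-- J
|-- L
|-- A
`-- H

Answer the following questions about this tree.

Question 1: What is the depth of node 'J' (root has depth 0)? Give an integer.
Path from root to J: K -> F -> J
Depth = number of edges = 2

Answer: 2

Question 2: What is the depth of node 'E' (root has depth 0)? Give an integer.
Path from root to E: K -> F -> E
Depth = number of edges = 2

Answer: 2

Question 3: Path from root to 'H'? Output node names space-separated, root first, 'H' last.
Answer: K H

Derivation:
Walk down from root: K -> H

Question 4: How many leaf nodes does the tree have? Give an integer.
Leaves (nodes with no children): A, B, D, H, J, L

Answer: 6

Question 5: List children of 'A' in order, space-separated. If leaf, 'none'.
Node A's children (from adjacency): (leaf)

Answer: none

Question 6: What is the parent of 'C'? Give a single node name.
Answer: F

Derivation:
Scan adjacency: C appears as child of F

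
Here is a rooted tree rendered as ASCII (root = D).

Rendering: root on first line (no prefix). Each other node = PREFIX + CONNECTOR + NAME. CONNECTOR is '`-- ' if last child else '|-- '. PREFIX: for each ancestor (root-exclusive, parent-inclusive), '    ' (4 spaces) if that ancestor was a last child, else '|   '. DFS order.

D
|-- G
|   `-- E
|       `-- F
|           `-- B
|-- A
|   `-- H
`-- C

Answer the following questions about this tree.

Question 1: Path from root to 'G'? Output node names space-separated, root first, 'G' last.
Walk down from root: D -> G

Answer: D G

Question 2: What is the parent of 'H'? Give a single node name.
Scan adjacency: H appears as child of A

Answer: A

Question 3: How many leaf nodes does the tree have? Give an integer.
Answer: 3

Derivation:
Leaves (nodes with no children): B, C, H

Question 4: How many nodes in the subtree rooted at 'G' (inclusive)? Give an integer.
Answer: 4

Derivation:
Subtree rooted at G contains: B, E, F, G
Count = 4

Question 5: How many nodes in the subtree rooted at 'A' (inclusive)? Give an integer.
Subtree rooted at A contains: A, H
Count = 2

Answer: 2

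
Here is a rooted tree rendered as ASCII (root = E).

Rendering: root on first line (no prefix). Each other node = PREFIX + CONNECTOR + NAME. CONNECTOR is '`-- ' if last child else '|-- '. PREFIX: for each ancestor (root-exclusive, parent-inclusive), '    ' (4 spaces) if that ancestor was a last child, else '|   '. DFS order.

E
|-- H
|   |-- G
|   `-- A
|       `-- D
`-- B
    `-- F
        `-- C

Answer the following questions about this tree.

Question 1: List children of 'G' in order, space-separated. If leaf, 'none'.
Answer: none

Derivation:
Node G's children (from adjacency): (leaf)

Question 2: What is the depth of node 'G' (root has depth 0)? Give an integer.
Path from root to G: E -> H -> G
Depth = number of edges = 2

Answer: 2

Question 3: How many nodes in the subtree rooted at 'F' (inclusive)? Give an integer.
Answer: 2

Derivation:
Subtree rooted at F contains: C, F
Count = 2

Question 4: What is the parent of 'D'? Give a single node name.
Scan adjacency: D appears as child of A

Answer: A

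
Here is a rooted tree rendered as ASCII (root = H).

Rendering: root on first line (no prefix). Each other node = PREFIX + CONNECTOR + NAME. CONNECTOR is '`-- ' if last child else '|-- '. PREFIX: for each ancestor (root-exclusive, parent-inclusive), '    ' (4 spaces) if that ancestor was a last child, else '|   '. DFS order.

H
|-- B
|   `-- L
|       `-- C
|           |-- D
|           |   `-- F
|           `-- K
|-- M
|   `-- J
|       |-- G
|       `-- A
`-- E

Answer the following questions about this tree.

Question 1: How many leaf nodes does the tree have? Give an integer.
Leaves (nodes with no children): A, E, F, G, K

Answer: 5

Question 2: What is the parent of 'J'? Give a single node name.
Answer: M

Derivation:
Scan adjacency: J appears as child of M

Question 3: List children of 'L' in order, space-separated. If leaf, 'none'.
Answer: C

Derivation:
Node L's children (from adjacency): C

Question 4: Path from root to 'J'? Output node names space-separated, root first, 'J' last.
Answer: H M J

Derivation:
Walk down from root: H -> M -> J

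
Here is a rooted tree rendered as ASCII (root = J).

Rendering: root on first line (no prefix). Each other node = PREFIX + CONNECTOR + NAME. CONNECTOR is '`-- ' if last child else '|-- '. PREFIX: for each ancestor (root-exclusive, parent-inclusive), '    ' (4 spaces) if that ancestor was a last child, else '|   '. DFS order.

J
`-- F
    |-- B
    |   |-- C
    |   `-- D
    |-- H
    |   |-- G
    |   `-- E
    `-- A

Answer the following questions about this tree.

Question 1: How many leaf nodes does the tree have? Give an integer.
Answer: 5

Derivation:
Leaves (nodes with no children): A, C, D, E, G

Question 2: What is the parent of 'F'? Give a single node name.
Answer: J

Derivation:
Scan adjacency: F appears as child of J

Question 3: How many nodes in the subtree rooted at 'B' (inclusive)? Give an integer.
Subtree rooted at B contains: B, C, D
Count = 3

Answer: 3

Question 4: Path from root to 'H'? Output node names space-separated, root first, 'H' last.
Answer: J F H

Derivation:
Walk down from root: J -> F -> H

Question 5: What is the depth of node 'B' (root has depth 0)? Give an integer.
Answer: 2

Derivation:
Path from root to B: J -> F -> B
Depth = number of edges = 2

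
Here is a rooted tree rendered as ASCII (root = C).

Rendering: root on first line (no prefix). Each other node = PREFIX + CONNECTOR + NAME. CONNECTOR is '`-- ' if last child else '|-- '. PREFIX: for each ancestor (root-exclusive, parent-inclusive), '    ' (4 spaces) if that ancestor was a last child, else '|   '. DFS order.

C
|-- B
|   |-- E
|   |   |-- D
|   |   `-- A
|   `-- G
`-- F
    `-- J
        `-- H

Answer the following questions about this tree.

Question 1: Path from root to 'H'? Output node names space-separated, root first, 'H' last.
Answer: C F J H

Derivation:
Walk down from root: C -> F -> J -> H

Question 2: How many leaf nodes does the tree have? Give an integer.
Answer: 4

Derivation:
Leaves (nodes with no children): A, D, G, H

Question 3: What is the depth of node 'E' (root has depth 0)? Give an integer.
Answer: 2

Derivation:
Path from root to E: C -> B -> E
Depth = number of edges = 2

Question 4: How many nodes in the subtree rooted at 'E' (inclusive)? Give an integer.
Answer: 3

Derivation:
Subtree rooted at E contains: A, D, E
Count = 3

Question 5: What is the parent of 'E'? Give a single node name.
Answer: B

Derivation:
Scan adjacency: E appears as child of B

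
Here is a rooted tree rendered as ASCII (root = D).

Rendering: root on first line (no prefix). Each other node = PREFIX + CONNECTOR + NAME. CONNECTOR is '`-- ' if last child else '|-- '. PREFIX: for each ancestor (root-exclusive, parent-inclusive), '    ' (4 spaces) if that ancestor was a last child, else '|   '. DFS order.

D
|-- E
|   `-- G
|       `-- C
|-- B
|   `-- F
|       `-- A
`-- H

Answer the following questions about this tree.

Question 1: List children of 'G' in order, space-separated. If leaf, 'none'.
Node G's children (from adjacency): C

Answer: C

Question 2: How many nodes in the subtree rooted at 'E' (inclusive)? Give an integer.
Subtree rooted at E contains: C, E, G
Count = 3

Answer: 3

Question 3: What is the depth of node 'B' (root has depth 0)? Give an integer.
Answer: 1

Derivation:
Path from root to B: D -> B
Depth = number of edges = 1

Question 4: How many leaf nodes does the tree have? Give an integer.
Answer: 3

Derivation:
Leaves (nodes with no children): A, C, H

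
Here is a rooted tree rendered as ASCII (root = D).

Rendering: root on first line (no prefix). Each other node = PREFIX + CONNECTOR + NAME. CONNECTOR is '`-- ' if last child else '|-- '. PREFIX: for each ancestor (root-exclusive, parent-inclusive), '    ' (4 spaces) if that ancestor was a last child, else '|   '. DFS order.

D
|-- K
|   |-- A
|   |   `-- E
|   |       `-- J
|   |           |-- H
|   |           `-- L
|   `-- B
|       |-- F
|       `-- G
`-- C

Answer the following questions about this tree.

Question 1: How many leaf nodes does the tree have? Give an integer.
Leaves (nodes with no children): C, F, G, H, L

Answer: 5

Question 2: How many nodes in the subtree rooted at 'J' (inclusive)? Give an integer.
Subtree rooted at J contains: H, J, L
Count = 3

Answer: 3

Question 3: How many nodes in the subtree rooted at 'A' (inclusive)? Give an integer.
Subtree rooted at A contains: A, E, H, J, L
Count = 5

Answer: 5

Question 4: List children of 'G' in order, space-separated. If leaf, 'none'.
Answer: none

Derivation:
Node G's children (from adjacency): (leaf)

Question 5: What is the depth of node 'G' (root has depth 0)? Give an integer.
Answer: 3

Derivation:
Path from root to G: D -> K -> B -> G
Depth = number of edges = 3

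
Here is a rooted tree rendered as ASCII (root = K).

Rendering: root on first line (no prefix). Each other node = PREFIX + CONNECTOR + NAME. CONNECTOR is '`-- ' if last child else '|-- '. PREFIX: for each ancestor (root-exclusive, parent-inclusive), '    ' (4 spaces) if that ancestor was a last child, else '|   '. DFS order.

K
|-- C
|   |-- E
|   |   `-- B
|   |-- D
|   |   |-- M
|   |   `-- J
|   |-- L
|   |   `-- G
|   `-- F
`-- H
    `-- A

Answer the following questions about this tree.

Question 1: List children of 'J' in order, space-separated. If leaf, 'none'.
Answer: none

Derivation:
Node J's children (from adjacency): (leaf)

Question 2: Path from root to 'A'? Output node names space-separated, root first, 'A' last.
Walk down from root: K -> H -> A

Answer: K H A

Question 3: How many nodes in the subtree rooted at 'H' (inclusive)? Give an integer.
Subtree rooted at H contains: A, H
Count = 2

Answer: 2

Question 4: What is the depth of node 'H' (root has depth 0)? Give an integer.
Path from root to H: K -> H
Depth = number of edges = 1

Answer: 1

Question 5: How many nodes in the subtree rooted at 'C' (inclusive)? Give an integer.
Answer: 9

Derivation:
Subtree rooted at C contains: B, C, D, E, F, G, J, L, M
Count = 9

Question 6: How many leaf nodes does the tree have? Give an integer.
Answer: 6

Derivation:
Leaves (nodes with no children): A, B, F, G, J, M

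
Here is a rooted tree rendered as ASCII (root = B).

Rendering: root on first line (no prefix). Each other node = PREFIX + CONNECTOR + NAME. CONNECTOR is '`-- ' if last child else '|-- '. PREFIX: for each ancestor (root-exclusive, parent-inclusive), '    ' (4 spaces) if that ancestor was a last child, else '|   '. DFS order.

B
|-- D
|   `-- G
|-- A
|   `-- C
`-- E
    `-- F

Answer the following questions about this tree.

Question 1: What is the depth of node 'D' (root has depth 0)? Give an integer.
Answer: 1

Derivation:
Path from root to D: B -> D
Depth = number of edges = 1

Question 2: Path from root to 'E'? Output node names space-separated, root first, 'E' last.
Answer: B E

Derivation:
Walk down from root: B -> E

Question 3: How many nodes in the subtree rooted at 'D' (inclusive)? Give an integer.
Subtree rooted at D contains: D, G
Count = 2

Answer: 2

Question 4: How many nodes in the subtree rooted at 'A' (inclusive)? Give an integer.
Answer: 2

Derivation:
Subtree rooted at A contains: A, C
Count = 2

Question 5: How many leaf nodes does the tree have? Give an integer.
Answer: 3

Derivation:
Leaves (nodes with no children): C, F, G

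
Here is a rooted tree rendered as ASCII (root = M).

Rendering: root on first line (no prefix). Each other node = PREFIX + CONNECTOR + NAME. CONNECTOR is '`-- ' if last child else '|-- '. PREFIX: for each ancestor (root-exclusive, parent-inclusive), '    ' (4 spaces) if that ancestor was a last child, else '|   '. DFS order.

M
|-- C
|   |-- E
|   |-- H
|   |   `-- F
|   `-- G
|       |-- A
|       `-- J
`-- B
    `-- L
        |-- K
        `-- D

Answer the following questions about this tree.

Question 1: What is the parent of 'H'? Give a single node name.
Scan adjacency: H appears as child of C

Answer: C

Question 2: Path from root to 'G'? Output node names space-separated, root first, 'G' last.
Walk down from root: M -> C -> G

Answer: M C G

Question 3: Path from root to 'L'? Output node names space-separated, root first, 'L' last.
Walk down from root: M -> B -> L

Answer: M B L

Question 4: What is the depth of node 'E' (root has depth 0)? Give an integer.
Path from root to E: M -> C -> E
Depth = number of edges = 2

Answer: 2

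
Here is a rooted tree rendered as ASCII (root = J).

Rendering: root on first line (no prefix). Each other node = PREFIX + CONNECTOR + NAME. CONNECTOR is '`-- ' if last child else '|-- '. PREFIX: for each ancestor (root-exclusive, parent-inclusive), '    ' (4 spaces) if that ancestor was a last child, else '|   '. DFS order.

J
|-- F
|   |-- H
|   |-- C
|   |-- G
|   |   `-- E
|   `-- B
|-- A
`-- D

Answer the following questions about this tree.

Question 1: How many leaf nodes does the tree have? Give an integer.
Leaves (nodes with no children): A, B, C, D, E, H

Answer: 6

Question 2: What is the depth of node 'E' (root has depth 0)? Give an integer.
Path from root to E: J -> F -> G -> E
Depth = number of edges = 3

Answer: 3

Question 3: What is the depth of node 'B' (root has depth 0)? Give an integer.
Path from root to B: J -> F -> B
Depth = number of edges = 2

Answer: 2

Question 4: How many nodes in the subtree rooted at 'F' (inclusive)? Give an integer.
Subtree rooted at F contains: B, C, E, F, G, H
Count = 6

Answer: 6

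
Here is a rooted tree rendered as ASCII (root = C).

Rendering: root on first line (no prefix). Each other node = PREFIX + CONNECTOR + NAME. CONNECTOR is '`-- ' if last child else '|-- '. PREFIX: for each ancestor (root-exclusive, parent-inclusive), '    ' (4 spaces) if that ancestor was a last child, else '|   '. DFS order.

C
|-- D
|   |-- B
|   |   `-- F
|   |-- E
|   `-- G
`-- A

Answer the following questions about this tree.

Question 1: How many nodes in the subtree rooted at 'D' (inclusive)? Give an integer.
Answer: 5

Derivation:
Subtree rooted at D contains: B, D, E, F, G
Count = 5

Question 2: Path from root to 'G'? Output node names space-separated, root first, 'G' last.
Answer: C D G

Derivation:
Walk down from root: C -> D -> G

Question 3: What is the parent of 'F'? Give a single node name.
Scan adjacency: F appears as child of B

Answer: B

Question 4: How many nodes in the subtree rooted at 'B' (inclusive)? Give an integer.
Answer: 2

Derivation:
Subtree rooted at B contains: B, F
Count = 2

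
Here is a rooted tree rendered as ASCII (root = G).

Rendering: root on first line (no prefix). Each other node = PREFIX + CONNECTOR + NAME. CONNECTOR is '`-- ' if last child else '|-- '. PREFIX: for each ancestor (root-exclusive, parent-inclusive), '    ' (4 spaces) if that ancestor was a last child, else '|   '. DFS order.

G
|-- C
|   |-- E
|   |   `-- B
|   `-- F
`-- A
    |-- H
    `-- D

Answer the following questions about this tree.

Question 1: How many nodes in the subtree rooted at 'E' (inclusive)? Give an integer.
Subtree rooted at E contains: B, E
Count = 2

Answer: 2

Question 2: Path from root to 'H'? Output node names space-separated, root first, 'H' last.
Walk down from root: G -> A -> H

Answer: G A H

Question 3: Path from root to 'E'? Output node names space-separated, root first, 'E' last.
Answer: G C E

Derivation:
Walk down from root: G -> C -> E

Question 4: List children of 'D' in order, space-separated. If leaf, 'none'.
Answer: none

Derivation:
Node D's children (from adjacency): (leaf)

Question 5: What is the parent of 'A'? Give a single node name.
Scan adjacency: A appears as child of G

Answer: G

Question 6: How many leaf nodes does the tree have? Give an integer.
Answer: 4

Derivation:
Leaves (nodes with no children): B, D, F, H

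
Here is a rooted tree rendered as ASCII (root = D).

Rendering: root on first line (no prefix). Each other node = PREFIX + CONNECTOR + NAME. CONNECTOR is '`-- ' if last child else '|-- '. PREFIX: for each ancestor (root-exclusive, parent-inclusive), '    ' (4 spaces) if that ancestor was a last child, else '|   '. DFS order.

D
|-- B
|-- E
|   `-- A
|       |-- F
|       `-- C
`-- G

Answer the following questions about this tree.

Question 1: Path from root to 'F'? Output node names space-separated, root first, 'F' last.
Answer: D E A F

Derivation:
Walk down from root: D -> E -> A -> F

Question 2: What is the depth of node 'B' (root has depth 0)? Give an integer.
Path from root to B: D -> B
Depth = number of edges = 1

Answer: 1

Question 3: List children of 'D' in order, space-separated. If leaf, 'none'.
Answer: B E G

Derivation:
Node D's children (from adjacency): B, E, G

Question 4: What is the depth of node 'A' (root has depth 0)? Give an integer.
Path from root to A: D -> E -> A
Depth = number of edges = 2

Answer: 2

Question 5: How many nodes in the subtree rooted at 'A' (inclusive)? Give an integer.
Answer: 3

Derivation:
Subtree rooted at A contains: A, C, F
Count = 3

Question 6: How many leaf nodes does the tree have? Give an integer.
Leaves (nodes with no children): B, C, F, G

Answer: 4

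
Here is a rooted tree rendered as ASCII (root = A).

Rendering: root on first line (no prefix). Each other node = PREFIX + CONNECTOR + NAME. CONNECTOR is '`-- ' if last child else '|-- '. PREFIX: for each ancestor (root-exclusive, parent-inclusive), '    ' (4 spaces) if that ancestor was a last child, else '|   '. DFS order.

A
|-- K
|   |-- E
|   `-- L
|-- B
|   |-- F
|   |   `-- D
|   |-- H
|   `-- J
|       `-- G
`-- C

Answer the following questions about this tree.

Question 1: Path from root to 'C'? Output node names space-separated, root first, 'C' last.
Answer: A C

Derivation:
Walk down from root: A -> C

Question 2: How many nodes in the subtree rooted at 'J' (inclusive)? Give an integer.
Subtree rooted at J contains: G, J
Count = 2

Answer: 2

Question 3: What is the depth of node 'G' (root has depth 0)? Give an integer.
Answer: 3

Derivation:
Path from root to G: A -> B -> J -> G
Depth = number of edges = 3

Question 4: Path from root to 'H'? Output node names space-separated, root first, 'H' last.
Walk down from root: A -> B -> H

Answer: A B H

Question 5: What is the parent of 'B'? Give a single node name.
Answer: A

Derivation:
Scan adjacency: B appears as child of A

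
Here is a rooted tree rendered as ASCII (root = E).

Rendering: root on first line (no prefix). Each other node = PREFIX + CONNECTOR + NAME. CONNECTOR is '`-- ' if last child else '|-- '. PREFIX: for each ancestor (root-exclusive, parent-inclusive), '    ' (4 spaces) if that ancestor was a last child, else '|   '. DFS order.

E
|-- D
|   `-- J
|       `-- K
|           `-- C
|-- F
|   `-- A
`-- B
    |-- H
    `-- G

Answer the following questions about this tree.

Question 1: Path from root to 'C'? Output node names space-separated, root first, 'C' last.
Answer: E D J K C

Derivation:
Walk down from root: E -> D -> J -> K -> C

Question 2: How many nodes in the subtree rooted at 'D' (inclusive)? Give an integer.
Answer: 4

Derivation:
Subtree rooted at D contains: C, D, J, K
Count = 4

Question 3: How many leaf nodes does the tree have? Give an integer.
Leaves (nodes with no children): A, C, G, H

Answer: 4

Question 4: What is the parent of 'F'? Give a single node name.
Scan adjacency: F appears as child of E

Answer: E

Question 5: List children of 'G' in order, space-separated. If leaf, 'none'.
Node G's children (from adjacency): (leaf)

Answer: none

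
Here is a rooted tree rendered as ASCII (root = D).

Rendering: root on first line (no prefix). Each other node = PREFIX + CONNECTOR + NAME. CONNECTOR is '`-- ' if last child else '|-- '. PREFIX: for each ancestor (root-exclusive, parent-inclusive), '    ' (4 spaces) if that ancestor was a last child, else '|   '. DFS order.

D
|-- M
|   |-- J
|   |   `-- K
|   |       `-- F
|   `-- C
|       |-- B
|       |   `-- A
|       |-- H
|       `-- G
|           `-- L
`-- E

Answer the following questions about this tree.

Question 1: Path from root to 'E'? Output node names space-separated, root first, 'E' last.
Walk down from root: D -> E

Answer: D E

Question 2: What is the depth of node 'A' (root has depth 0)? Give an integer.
Answer: 4

Derivation:
Path from root to A: D -> M -> C -> B -> A
Depth = number of edges = 4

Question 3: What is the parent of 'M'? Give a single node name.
Scan adjacency: M appears as child of D

Answer: D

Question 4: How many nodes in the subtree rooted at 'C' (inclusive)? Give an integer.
Answer: 6

Derivation:
Subtree rooted at C contains: A, B, C, G, H, L
Count = 6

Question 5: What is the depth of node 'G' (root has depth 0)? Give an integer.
Path from root to G: D -> M -> C -> G
Depth = number of edges = 3

Answer: 3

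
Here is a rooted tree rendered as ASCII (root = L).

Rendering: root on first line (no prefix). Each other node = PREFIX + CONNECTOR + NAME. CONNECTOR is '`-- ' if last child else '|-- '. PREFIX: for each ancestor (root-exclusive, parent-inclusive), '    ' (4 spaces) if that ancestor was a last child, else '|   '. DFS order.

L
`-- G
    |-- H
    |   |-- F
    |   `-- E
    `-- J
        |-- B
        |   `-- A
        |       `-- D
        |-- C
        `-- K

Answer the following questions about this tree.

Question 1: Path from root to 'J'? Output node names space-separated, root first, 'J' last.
Walk down from root: L -> G -> J

Answer: L G J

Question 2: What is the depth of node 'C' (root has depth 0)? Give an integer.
Path from root to C: L -> G -> J -> C
Depth = number of edges = 3

Answer: 3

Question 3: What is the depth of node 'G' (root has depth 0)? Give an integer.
Path from root to G: L -> G
Depth = number of edges = 1

Answer: 1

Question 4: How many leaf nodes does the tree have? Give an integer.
Leaves (nodes with no children): C, D, E, F, K

Answer: 5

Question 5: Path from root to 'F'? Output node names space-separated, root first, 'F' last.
Answer: L G H F

Derivation:
Walk down from root: L -> G -> H -> F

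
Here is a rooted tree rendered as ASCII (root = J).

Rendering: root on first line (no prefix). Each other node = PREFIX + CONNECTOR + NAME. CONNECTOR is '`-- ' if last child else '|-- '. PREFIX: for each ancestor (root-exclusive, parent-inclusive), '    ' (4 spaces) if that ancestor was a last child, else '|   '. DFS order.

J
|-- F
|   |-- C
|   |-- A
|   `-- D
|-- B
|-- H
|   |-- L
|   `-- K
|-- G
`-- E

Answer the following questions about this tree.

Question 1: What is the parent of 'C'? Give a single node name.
Scan adjacency: C appears as child of F

Answer: F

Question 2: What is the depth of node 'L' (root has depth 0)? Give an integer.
Answer: 2

Derivation:
Path from root to L: J -> H -> L
Depth = number of edges = 2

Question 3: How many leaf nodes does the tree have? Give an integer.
Answer: 8

Derivation:
Leaves (nodes with no children): A, B, C, D, E, G, K, L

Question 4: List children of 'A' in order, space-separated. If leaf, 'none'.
Answer: none

Derivation:
Node A's children (from adjacency): (leaf)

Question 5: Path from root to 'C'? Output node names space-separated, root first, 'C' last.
Answer: J F C

Derivation:
Walk down from root: J -> F -> C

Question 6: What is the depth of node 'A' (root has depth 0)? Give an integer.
Path from root to A: J -> F -> A
Depth = number of edges = 2

Answer: 2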